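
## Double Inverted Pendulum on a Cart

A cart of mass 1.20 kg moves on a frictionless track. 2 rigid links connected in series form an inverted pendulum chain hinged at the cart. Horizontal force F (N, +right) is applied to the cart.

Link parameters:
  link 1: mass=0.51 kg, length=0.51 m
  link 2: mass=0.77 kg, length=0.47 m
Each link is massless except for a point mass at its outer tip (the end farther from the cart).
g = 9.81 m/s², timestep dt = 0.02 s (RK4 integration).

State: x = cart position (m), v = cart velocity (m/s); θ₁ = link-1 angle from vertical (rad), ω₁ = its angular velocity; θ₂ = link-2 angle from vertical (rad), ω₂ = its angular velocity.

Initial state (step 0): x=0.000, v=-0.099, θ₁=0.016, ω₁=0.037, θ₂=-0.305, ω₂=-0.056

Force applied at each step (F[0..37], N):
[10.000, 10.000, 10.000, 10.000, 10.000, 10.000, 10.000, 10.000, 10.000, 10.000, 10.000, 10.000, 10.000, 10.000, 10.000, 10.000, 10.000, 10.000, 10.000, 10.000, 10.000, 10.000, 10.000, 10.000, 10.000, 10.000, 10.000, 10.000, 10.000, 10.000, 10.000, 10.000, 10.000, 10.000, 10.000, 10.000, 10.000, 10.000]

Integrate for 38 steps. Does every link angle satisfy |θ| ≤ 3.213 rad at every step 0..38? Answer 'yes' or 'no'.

apply F[0]=+10.000 → step 1: x=-0.000, v=0.065, θ₁=0.015, ω₁=-0.125, θ₂=-0.309, ω₂=-0.348
apply F[1]=+10.000 → step 2: x=0.003, v=0.229, θ₁=0.011, ω₁=-0.289, θ₂=-0.319, ω₂=-0.639
apply F[2]=+10.000 → step 3: x=0.009, v=0.394, θ₁=0.003, ω₁=-0.461, θ₂=-0.335, ω₂=-0.929
apply F[3]=+10.000 → step 4: x=0.018, v=0.561, θ₁=-0.008, ω₁=-0.644, θ₂=-0.356, ω₂=-1.216
apply F[4]=+10.000 → step 5: x=0.031, v=0.730, θ₁=-0.022, ω₁=-0.843, θ₂=-0.383, ω₂=-1.495
apply F[5]=+10.000 → step 6: x=0.048, v=0.902, θ₁=-0.041, ω₁=-1.062, θ₂=-0.416, ω₂=-1.764
apply F[6]=+10.000 → step 7: x=0.067, v=1.075, θ₁=-0.065, ω₁=-1.308, θ₂=-0.454, ω₂=-2.016
apply F[7]=+10.000 → step 8: x=0.091, v=1.251, θ₁=-0.094, ω₁=-1.584, θ₂=-0.496, ω₂=-2.246
apply F[8]=+10.000 → step 9: x=0.117, v=1.429, θ₁=-0.129, ω₁=-1.896, θ₂=-0.543, ω₂=-2.444
apply F[9]=+10.000 → step 10: x=0.148, v=1.607, θ₁=-0.170, ω₁=-2.247, θ₂=-0.594, ω₂=-2.602
apply F[10]=+10.000 → step 11: x=0.182, v=1.784, θ₁=-0.219, ω₁=-2.639, θ₂=-0.647, ω₂=-2.710
apply F[11]=+10.000 → step 12: x=0.219, v=1.956, θ₁=-0.276, ω₁=-3.071, θ₂=-0.702, ω₂=-2.757
apply F[12]=+10.000 → step 13: x=0.260, v=2.119, θ₁=-0.342, ω₁=-3.538, θ₂=-0.757, ω₂=-2.734
apply F[13]=+10.000 → step 14: x=0.304, v=2.267, θ₁=-0.418, ω₁=-4.031, θ₂=-0.811, ω₂=-2.638
apply F[14]=+10.000 → step 15: x=0.350, v=2.394, θ₁=-0.503, ω₁=-4.536, θ₂=-0.862, ω₂=-2.472
apply F[15]=+10.000 → step 16: x=0.399, v=2.490, θ₁=-0.599, ω₁=-5.034, θ₂=-0.909, ω₂=-2.251
apply F[16]=+10.000 → step 17: x=0.450, v=2.548, θ₁=-0.704, ω₁=-5.503, θ₂=-0.952, ω₂=-2.005
apply F[17]=+10.000 → step 18: x=0.501, v=2.562, θ₁=-0.819, ω₁=-5.922, θ₂=-0.989, ω₂=-1.775
apply F[18]=+10.000 → step 19: x=0.552, v=2.531, θ₁=-0.941, ω₁=-6.273, θ₂=-1.023, ω₂=-1.613
apply F[19]=+10.000 → step 20: x=0.602, v=2.457, θ₁=-1.069, ω₁=-6.549, θ₂=-1.055, ω₂=-1.565
apply F[20]=+10.000 → step 21: x=0.650, v=2.350, θ₁=-1.202, ω₁=-6.753, θ₂=-1.087, ω₂=-1.664
apply F[21]=+10.000 → step 22: x=0.696, v=2.216, θ₁=-1.339, ω₁=-6.894, θ₂=-1.122, ω₂=-1.925
apply F[22]=+10.000 → step 23: x=0.739, v=2.064, θ₁=-1.478, ω₁=-6.986, θ₂=-1.165, ω₂=-2.349
apply F[23]=+10.000 → step 24: x=0.778, v=1.899, θ₁=-1.618, ω₁=-7.034, θ₂=-1.217, ω₂=-2.931
apply F[24]=+10.000 → step 25: x=0.814, v=1.725, θ₁=-1.759, ω₁=-7.037, θ₂=-1.283, ω₂=-3.663
apply F[25]=+10.000 → step 26: x=0.847, v=1.542, θ₁=-1.899, ω₁=-6.985, θ₂=-1.365, ω₂=-4.541
apply F[26]=+10.000 → step 27: x=0.876, v=1.354, θ₁=-2.038, ω₁=-6.853, θ₂=-1.466, ω₂=-5.559
apply F[27]=+10.000 → step 28: x=0.901, v=1.158, θ₁=-2.173, ω₁=-6.614, θ₂=-1.588, ω₂=-6.716
apply F[28]=+10.000 → step 29: x=0.922, v=0.955, θ₁=-2.301, ω₁=-6.236, θ₂=-1.735, ω₂=-8.005
apply F[29]=+10.000 → step 30: x=0.939, v=0.737, θ₁=-2.421, ω₁=-5.706, θ₂=-1.909, ω₂=-9.418
apply F[30]=+10.000 → step 31: x=0.952, v=0.490, θ₁=-2.529, ω₁=-5.063, θ₂=-2.113, ω₂=-10.928
apply F[31]=+10.000 → step 32: x=0.959, v=0.192, θ₁=-2.624, ω₁=-4.476, θ₂=-2.346, ω₂=-12.413
apply F[32]=+10.000 → step 33: x=0.959, v=-0.166, θ₁=-2.711, ω₁=-4.332, θ₂=-2.607, ω₂=-13.499
apply F[33]=+10.000 → step 34: x=0.952, v=-0.524, θ₁=-2.803, ω₁=-5.057, θ₂=-2.879, ω₂=-13.576
apply F[34]=+10.000 → step 35: x=0.939, v=-0.765, θ₁=-2.918, ω₁=-6.516, θ₂=-3.141, ω₂=-12.459
apply F[35]=+10.000 → step 36: x=0.923, v=-0.813, θ₁=-3.064, ω₁=-8.065, θ₂=-3.373, ω₂=-10.577
apply F[36]=+10.000 → step 37: x=0.908, v=-0.637, θ₁=-3.238, ω₁=-9.152, θ₂=-3.563, ω₂=-8.456
apply F[37]=+10.000 → step 38: x=0.899, v=-0.241, θ₁=-3.425, ω₁=-9.504, θ₂=-3.712, ω₂=-6.575
Max |angle| over trajectory = 3.712 rad; bound = 3.213 → exceeded.

Answer: no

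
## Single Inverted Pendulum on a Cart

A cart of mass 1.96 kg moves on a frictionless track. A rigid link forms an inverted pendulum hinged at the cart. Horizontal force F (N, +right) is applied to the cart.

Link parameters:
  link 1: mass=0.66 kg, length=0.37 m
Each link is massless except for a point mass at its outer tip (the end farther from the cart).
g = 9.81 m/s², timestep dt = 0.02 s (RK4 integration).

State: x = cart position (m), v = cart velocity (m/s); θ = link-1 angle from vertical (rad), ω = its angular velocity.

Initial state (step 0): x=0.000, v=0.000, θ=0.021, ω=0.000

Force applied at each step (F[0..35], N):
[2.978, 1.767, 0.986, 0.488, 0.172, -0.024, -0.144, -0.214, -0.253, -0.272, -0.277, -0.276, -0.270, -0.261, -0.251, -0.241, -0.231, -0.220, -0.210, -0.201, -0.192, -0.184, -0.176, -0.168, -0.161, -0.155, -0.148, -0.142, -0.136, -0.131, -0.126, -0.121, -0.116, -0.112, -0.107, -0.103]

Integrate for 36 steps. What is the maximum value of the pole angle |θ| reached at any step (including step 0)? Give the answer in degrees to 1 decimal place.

Answer: 1.2°

Derivation:
apply F[0]=+2.978 → step 1: x=0.000, v=0.029, θ=0.020, ω=-0.067
apply F[1]=+1.767 → step 2: x=0.001, v=0.046, θ=0.019, ω=-0.102
apply F[2]=+0.986 → step 3: x=0.002, v=0.055, θ=0.016, ω=-0.117
apply F[3]=+0.488 → step 4: x=0.003, v=0.059, θ=0.014, ω=-0.120
apply F[4]=+0.172 → step 5: x=0.004, v=0.060, θ=0.012, ω=-0.115
apply F[5]=-0.024 → step 6: x=0.006, v=0.059, θ=0.010, ω=-0.107
apply F[6]=-0.144 → step 7: x=0.007, v=0.057, θ=0.007, ω=-0.097
apply F[7]=-0.214 → step 8: x=0.008, v=0.054, θ=0.006, ω=-0.087
apply F[8]=-0.253 → step 9: x=0.009, v=0.051, θ=0.004, ω=-0.076
apply F[9]=-0.272 → step 10: x=0.010, v=0.048, θ=0.003, ω=-0.066
apply F[10]=-0.277 → step 11: x=0.011, v=0.045, θ=0.001, ω=-0.057
apply F[11]=-0.276 → step 12: x=0.012, v=0.042, θ=0.000, ω=-0.049
apply F[12]=-0.270 → step 13: x=0.012, v=0.039, θ=-0.001, ω=-0.042
apply F[13]=-0.261 → step 14: x=0.013, v=0.037, θ=-0.001, ω=-0.035
apply F[14]=-0.251 → step 15: x=0.014, v=0.034, θ=-0.002, ω=-0.030
apply F[15]=-0.241 → step 16: x=0.015, v=0.032, θ=-0.003, ω=-0.025
apply F[16]=-0.231 → step 17: x=0.015, v=0.030, θ=-0.003, ω=-0.020
apply F[17]=-0.220 → step 18: x=0.016, v=0.028, θ=-0.003, ω=-0.016
apply F[18]=-0.210 → step 19: x=0.016, v=0.026, θ=-0.004, ω=-0.013
apply F[19]=-0.201 → step 20: x=0.017, v=0.024, θ=-0.004, ω=-0.010
apply F[20]=-0.192 → step 21: x=0.017, v=0.023, θ=-0.004, ω=-0.008
apply F[21]=-0.184 → step 22: x=0.018, v=0.021, θ=-0.004, ω=-0.006
apply F[22]=-0.176 → step 23: x=0.018, v=0.019, θ=-0.004, ω=-0.004
apply F[23]=-0.168 → step 24: x=0.019, v=0.018, θ=-0.004, ω=-0.002
apply F[24]=-0.161 → step 25: x=0.019, v=0.017, θ=-0.004, ω=-0.001
apply F[25]=-0.155 → step 26: x=0.019, v=0.015, θ=-0.004, ω=0.000
apply F[26]=-0.148 → step 27: x=0.019, v=0.014, θ=-0.004, ω=0.001
apply F[27]=-0.142 → step 28: x=0.020, v=0.013, θ=-0.004, ω=0.002
apply F[28]=-0.136 → step 29: x=0.020, v=0.012, θ=-0.004, ω=0.003
apply F[29]=-0.131 → step 30: x=0.020, v=0.011, θ=-0.004, ω=0.003
apply F[30]=-0.126 → step 31: x=0.020, v=0.010, θ=-0.004, ω=0.004
apply F[31]=-0.121 → step 32: x=0.021, v=0.009, θ=-0.004, ω=0.004
apply F[32]=-0.116 → step 33: x=0.021, v=0.008, θ=-0.004, ω=0.004
apply F[33]=-0.112 → step 34: x=0.021, v=0.007, θ=-0.004, ω=0.005
apply F[34]=-0.107 → step 35: x=0.021, v=0.006, θ=-0.004, ω=0.005
apply F[35]=-0.103 → step 36: x=0.021, v=0.005, θ=-0.004, ω=0.005
Max |angle| over trajectory = 0.021 rad = 1.2°.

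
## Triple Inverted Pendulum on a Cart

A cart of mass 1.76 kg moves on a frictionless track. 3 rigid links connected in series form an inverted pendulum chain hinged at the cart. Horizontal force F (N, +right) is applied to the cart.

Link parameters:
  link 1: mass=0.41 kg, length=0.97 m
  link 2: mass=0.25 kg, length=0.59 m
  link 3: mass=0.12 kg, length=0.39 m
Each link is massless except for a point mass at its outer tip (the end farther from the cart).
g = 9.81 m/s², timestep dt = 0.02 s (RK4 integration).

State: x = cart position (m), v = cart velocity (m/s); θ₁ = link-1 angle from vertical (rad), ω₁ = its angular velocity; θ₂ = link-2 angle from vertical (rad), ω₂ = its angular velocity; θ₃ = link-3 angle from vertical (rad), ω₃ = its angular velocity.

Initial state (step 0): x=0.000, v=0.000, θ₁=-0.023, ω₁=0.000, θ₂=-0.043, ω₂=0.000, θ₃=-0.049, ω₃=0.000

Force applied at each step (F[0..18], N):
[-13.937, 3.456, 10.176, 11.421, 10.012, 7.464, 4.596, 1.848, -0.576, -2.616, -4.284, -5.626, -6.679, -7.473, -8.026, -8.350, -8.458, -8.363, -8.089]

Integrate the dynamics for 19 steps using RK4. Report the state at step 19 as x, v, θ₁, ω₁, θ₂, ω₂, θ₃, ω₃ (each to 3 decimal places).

Answer: x=0.052, v=-0.284, θ₁=-0.100, ω₁=0.053, θ₂=-0.064, ω₂=0.037, θ₃=-0.051, ω₃=0.047

Derivation:
apply F[0]=-13.937 → step 1: x=-0.002, v=-0.156, θ₁=-0.021, ω₁=0.160, θ₂=-0.043, ω₂=-0.012, θ₃=-0.049, ω₃=-0.005
apply F[1]=+3.456 → step 2: x=-0.004, v=-0.115, θ₁=-0.019, ω₁=0.118, θ₂=-0.044, ω₂=-0.026, θ₃=-0.049, ω₃=-0.009
apply F[2]=+10.176 → step 3: x=-0.005, v=0.002, θ₁=-0.017, ω₁=-0.001, θ₂=-0.044, ω₂=-0.041, θ₃=-0.049, ω₃=-0.013
apply F[3]=+11.421 → step 4: x=-0.004, v=0.133, θ₁=-0.019, ω₁=-0.135, θ₂=-0.045, ω₂=-0.057, θ₃=-0.050, ω₃=-0.016
apply F[4]=+10.012 → step 5: x=-0.000, v=0.249, θ₁=-0.023, ω₁=-0.254, θ₂=-0.046, ω₂=-0.072, θ₃=-0.050, ω₃=-0.019
apply F[5]=+7.464 → step 6: x=0.006, v=0.336, θ₁=-0.029, ω₁=-0.345, θ₂=-0.048, ω₂=-0.085, θ₃=-0.050, ω₃=-0.022
apply F[6]=+4.596 → step 7: x=0.013, v=0.391, θ₁=-0.036, ω₁=-0.405, θ₂=-0.050, ω₂=-0.095, θ₃=-0.051, ω₃=-0.023
apply F[7]=+1.848 → step 8: x=0.021, v=0.415, θ₁=-0.045, ω₁=-0.437, θ₂=-0.052, ω₂=-0.102, θ₃=-0.051, ω₃=-0.023
apply F[8]=-0.576 → step 9: x=0.029, v=0.413, θ₁=-0.053, ω₁=-0.444, θ₂=-0.054, ω₂=-0.104, θ₃=-0.052, ω₃=-0.022
apply F[9]=-2.616 → step 10: x=0.037, v=0.388, θ₁=-0.062, ω₁=-0.430, θ₂=-0.056, ω₂=-0.103, θ₃=-0.052, ω₃=-0.020
apply F[10]=-4.284 → step 11: x=0.045, v=0.345, θ₁=-0.070, ω₁=-0.401, θ₂=-0.058, ω₂=-0.098, θ₃=-0.053, ω₃=-0.017
apply F[11]=-5.626 → step 12: x=0.051, v=0.287, θ₁=-0.078, ω₁=-0.360, θ₂=-0.060, ω₂=-0.089, θ₃=-0.053, ω₃=-0.012
apply F[12]=-6.679 → step 13: x=0.056, v=0.219, θ₁=-0.085, ω₁=-0.310, θ₂=-0.062, ω₂=-0.077, θ₃=-0.053, ω₃=-0.006
apply F[13]=-7.473 → step 14: x=0.059, v=0.142, θ₁=-0.090, ω₁=-0.253, θ₂=-0.063, ω₂=-0.062, θ₃=-0.053, ω₃=0.001
apply F[14]=-8.026 → step 15: x=0.061, v=0.059, θ₁=-0.095, ω₁=-0.192, θ₂=-0.064, ω₂=-0.045, θ₃=-0.053, ω₃=0.009
apply F[15]=-8.350 → step 16: x=0.062, v=-0.028, θ₁=-0.098, ω₁=-0.129, θ₂=-0.065, ω₂=-0.026, θ₃=-0.053, ω₃=0.017
apply F[16]=-8.458 → step 17: x=0.060, v=-0.115, θ₁=-0.100, ω₁=-0.066, θ₂=-0.065, ω₂=-0.005, θ₃=-0.052, ω₃=0.027
apply F[17]=-8.363 → step 18: x=0.057, v=-0.201, θ₁=-0.101, ω₁=-0.005, θ₂=-0.065, ω₂=0.016, θ₃=-0.052, ω₃=0.037
apply F[18]=-8.089 → step 19: x=0.052, v=-0.284, θ₁=-0.100, ω₁=0.053, θ₂=-0.064, ω₂=0.037, θ₃=-0.051, ω₃=0.047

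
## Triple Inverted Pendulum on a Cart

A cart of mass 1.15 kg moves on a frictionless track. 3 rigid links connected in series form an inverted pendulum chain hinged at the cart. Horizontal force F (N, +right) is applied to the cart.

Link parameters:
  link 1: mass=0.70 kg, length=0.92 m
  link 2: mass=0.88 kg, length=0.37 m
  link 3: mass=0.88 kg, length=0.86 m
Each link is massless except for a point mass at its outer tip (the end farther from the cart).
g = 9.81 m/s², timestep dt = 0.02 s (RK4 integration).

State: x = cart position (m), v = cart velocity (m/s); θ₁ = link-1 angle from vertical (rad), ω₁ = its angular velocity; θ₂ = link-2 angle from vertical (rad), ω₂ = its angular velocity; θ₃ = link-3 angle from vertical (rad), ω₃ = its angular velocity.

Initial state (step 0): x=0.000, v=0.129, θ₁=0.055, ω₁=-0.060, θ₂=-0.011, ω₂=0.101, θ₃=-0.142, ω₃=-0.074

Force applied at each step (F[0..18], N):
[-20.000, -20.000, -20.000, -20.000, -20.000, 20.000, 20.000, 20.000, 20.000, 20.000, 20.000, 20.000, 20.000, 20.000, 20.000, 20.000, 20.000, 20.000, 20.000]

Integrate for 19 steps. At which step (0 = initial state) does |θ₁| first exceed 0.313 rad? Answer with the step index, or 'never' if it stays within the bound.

Answer: 10

Derivation:
apply F[0]=-20.000 → step 1: x=-0.001, v=-0.239, θ₁=0.058, ω₁=0.382, θ₂=-0.009, ω₂=0.054, θ₃=-0.144, ω₃=-0.126
apply F[1]=-20.000 → step 2: x=-0.010, v=-0.609, θ₁=0.070, ω₁=0.828, θ₂=-0.009, ω₂=0.001, θ₃=-0.147, ω₃=-0.177
apply F[2]=-20.000 → step 3: x=-0.025, v=-0.981, θ₁=0.091, ω₁=1.281, θ₂=-0.009, ω₂=-0.065, θ₃=-0.151, ω₃=-0.221
apply F[3]=-20.000 → step 4: x=-0.049, v=-1.353, θ₁=0.122, ω₁=1.740, θ₂=-0.012, ω₂=-0.142, θ₃=-0.156, ω₃=-0.257
apply F[4]=-20.000 → step 5: x=-0.080, v=-1.720, θ₁=0.161, ω₁=2.191, θ₂=-0.015, ω₂=-0.212, θ₃=-0.161, ω₃=-0.279
apply F[5]=+20.000 → step 6: x=-0.111, v=-1.429, θ₁=0.203, ω₁=1.997, θ₂=-0.021, ω₂=-0.435, θ₃=-0.167, ω₃=-0.327
apply F[6]=+20.000 → step 7: x=-0.137, v=-1.155, θ₁=0.241, ω₁=1.853, θ₂=-0.033, ω₂=-0.742, θ₃=-0.174, ω₃=-0.377
apply F[7]=+20.000 → step 8: x=-0.157, v=-0.892, θ₁=0.277, ω₁=1.750, θ₂=-0.052, ω₂=-1.128, θ₃=-0.182, ω₃=-0.423
apply F[8]=+20.000 → step 9: x=-0.173, v=-0.637, θ₁=0.311, ω₁=1.676, θ₂=-0.079, ω₂=-1.583, θ₃=-0.191, ω₃=-0.461
apply F[9]=+20.000 → step 10: x=-0.183, v=-0.385, θ₁=0.344, ω₁=1.619, θ₂=-0.115, ω₂=-2.096, θ₃=-0.201, ω₃=-0.489
apply F[10]=+20.000 → step 11: x=-0.188, v=-0.132, θ₁=0.376, ω₁=1.565, θ₂=-0.163, ω₂=-2.649, θ₃=-0.211, ω₃=-0.504
apply F[11]=+20.000 → step 12: x=-0.188, v=0.124, θ₁=0.407, ω₁=1.500, θ₂=-0.222, ω₂=-3.227, θ₃=-0.221, ω₃=-0.509
apply F[12]=+20.000 → step 13: x=-0.183, v=0.386, θ₁=0.436, ω₁=1.412, θ₂=-0.292, ω₂=-3.813, θ₃=-0.231, ω₃=-0.506
apply F[13]=+20.000 → step 14: x=-0.173, v=0.654, θ₁=0.463, ω₁=1.291, θ₂=-0.374, ω₂=-4.398, θ₃=-0.241, ω₃=-0.500
apply F[14]=+20.000 → step 15: x=-0.157, v=0.925, θ₁=0.487, ω₁=1.131, θ₂=-0.468, ω₂=-4.977, θ₃=-0.251, ω₃=-0.500
apply F[15]=+20.000 → step 16: x=-0.136, v=1.198, θ₁=0.508, ω₁=0.924, θ₂=-0.573, ω₂=-5.552, θ₃=-0.261, ω₃=-0.512
apply F[16]=+20.000 → step 17: x=-0.109, v=1.470, θ₁=0.524, ω₁=0.668, θ₂=-0.690, ω₂=-6.129, θ₃=-0.272, ω₃=-0.547
apply F[17]=+20.000 → step 18: x=-0.077, v=1.740, θ₁=0.534, ω₁=0.358, θ₂=-0.818, ω₂=-6.718, θ₃=-0.283, ω₃=-0.615
apply F[18]=+20.000 → step 19: x=-0.039, v=2.003, θ₁=0.538, ω₁=-0.011, θ₂=-0.959, ω₂=-7.330, θ₃=-0.296, ω₃=-0.728
|θ₁| = 0.344 > 0.313 first at step 10.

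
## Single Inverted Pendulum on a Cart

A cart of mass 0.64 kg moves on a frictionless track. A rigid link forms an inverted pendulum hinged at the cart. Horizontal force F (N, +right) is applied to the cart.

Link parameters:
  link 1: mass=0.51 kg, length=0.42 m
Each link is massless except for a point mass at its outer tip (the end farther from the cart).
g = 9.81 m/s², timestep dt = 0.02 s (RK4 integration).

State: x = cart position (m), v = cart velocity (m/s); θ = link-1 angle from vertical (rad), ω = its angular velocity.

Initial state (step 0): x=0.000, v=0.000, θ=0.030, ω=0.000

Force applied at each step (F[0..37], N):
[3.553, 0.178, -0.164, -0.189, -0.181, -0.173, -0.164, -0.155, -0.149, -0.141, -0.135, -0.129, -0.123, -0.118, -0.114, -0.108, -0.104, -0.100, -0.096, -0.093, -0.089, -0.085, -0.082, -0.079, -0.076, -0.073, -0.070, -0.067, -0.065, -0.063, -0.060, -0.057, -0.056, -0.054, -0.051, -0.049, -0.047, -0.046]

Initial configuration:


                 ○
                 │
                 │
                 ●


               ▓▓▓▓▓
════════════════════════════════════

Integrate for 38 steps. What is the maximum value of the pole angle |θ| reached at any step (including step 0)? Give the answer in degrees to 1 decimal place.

apply F[0]=+3.553 → step 1: x=0.001, v=0.106, θ=0.028, ω=-0.240
apply F[1]=+0.178 → step 2: x=0.003, v=0.108, θ=0.023, ω=-0.232
apply F[2]=-0.164 → step 3: x=0.005, v=0.100, θ=0.019, ω=-0.202
apply F[3]=-0.189 → step 4: x=0.007, v=0.091, θ=0.015, ω=-0.174
apply F[4]=-0.181 → step 5: x=0.009, v=0.083, θ=0.012, ω=-0.150
apply F[5]=-0.173 → step 6: x=0.011, v=0.076, θ=0.009, ω=-0.128
apply F[6]=-0.164 → step 7: x=0.012, v=0.070, θ=0.006, ω=-0.110
apply F[7]=-0.155 → step 8: x=0.013, v=0.064, θ=0.004, ω=-0.094
apply F[8]=-0.149 → step 9: x=0.015, v=0.059, θ=0.003, ω=-0.080
apply F[9]=-0.141 → step 10: x=0.016, v=0.055, θ=0.001, ω=-0.067
apply F[10]=-0.135 → step 11: x=0.017, v=0.050, θ=-0.000, ω=-0.057
apply F[11]=-0.129 → step 12: x=0.018, v=0.046, θ=-0.001, ω=-0.048
apply F[12]=-0.123 → step 13: x=0.019, v=0.043, θ=-0.002, ω=-0.040
apply F[13]=-0.118 → step 14: x=0.019, v=0.039, θ=-0.003, ω=-0.033
apply F[14]=-0.114 → step 15: x=0.020, v=0.036, θ=-0.003, ω=-0.027
apply F[15]=-0.108 → step 16: x=0.021, v=0.033, θ=-0.004, ω=-0.022
apply F[16]=-0.104 → step 17: x=0.022, v=0.031, θ=-0.004, ω=-0.018
apply F[17]=-0.100 → step 18: x=0.022, v=0.028, θ=-0.005, ω=-0.014
apply F[18]=-0.096 → step 19: x=0.023, v=0.026, θ=-0.005, ω=-0.011
apply F[19]=-0.093 → step 20: x=0.023, v=0.024, θ=-0.005, ω=-0.008
apply F[20]=-0.089 → step 21: x=0.024, v=0.022, θ=-0.005, ω=-0.005
apply F[21]=-0.085 → step 22: x=0.024, v=0.020, θ=-0.005, ω=-0.003
apply F[22]=-0.082 → step 23: x=0.024, v=0.018, θ=-0.005, ω=-0.002
apply F[23]=-0.079 → step 24: x=0.025, v=0.017, θ=-0.005, ω=-0.000
apply F[24]=-0.076 → step 25: x=0.025, v=0.015, θ=-0.005, ω=0.001
apply F[25]=-0.073 → step 26: x=0.025, v=0.014, θ=-0.005, ω=0.002
apply F[26]=-0.070 → step 27: x=0.026, v=0.012, θ=-0.005, ω=0.003
apply F[27]=-0.067 → step 28: x=0.026, v=0.011, θ=-0.005, ω=0.004
apply F[28]=-0.065 → step 29: x=0.026, v=0.010, θ=-0.005, ω=0.004
apply F[29]=-0.063 → step 30: x=0.026, v=0.009, θ=-0.005, ω=0.005
apply F[30]=-0.060 → step 31: x=0.026, v=0.007, θ=-0.005, ω=0.005
apply F[31]=-0.057 → step 32: x=0.027, v=0.006, θ=-0.005, ω=0.006
apply F[32]=-0.056 → step 33: x=0.027, v=0.005, θ=-0.005, ω=0.006
apply F[33]=-0.054 → step 34: x=0.027, v=0.004, θ=-0.004, ω=0.006
apply F[34]=-0.051 → step 35: x=0.027, v=0.003, θ=-0.004, ω=0.006
apply F[35]=-0.049 → step 36: x=0.027, v=0.003, θ=-0.004, ω=0.006
apply F[36]=-0.047 → step 37: x=0.027, v=0.002, θ=-0.004, ω=0.006
apply F[37]=-0.046 → step 38: x=0.027, v=0.001, θ=-0.004, ω=0.006
Max |angle| over trajectory = 0.030 rad = 1.7°.

Answer: 1.7°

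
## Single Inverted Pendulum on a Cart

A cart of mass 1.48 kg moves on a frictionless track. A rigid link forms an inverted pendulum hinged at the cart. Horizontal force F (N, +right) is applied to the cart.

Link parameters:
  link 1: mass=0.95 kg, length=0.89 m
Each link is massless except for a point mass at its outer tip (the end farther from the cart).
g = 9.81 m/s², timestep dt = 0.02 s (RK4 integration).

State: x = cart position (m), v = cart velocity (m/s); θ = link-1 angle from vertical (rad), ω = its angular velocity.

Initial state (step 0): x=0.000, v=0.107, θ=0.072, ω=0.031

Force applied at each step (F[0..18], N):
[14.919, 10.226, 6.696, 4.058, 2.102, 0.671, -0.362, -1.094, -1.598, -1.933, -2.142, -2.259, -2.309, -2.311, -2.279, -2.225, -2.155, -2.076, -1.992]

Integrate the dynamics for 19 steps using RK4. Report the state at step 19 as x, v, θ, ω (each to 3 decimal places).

Answer: x=0.167, v=0.263, θ=-0.032, ω=-0.087

Derivation:
apply F[0]=+14.919 → step 1: x=0.004, v=0.299, θ=0.071, ω=-0.168
apply F[1]=+10.226 → step 2: x=0.011, v=0.428, θ=0.066, ω=-0.298
apply F[2]=+6.696 → step 3: x=0.021, v=0.511, θ=0.059, ω=-0.377
apply F[3]=+4.058 → step 4: x=0.031, v=0.559, θ=0.051, ω=-0.418
apply F[4]=+2.102 → step 5: x=0.043, v=0.581, θ=0.043, ω=-0.433
apply F[5]=+0.671 → step 6: x=0.054, v=0.585, θ=0.034, ω=-0.430
apply F[6]=-0.362 → step 7: x=0.066, v=0.577, θ=0.026, ω=-0.413
apply F[7]=-1.094 → step 8: x=0.077, v=0.559, θ=0.018, ω=-0.389
apply F[8]=-1.598 → step 9: x=0.088, v=0.536, θ=0.010, ω=-0.360
apply F[9]=-1.933 → step 10: x=0.099, v=0.509, θ=0.003, ω=-0.328
apply F[10]=-2.142 → step 11: x=0.109, v=0.480, θ=-0.003, ω=-0.295
apply F[11]=-2.259 → step 12: x=0.118, v=0.450, θ=-0.008, ω=-0.263
apply F[12]=-2.309 → step 13: x=0.127, v=0.421, θ=-0.013, ω=-0.232
apply F[13]=-2.311 → step 14: x=0.135, v=0.391, θ=-0.018, ω=-0.203
apply F[14]=-2.279 → step 15: x=0.142, v=0.363, θ=-0.022, ω=-0.175
apply F[15]=-2.225 → step 16: x=0.149, v=0.336, θ=-0.025, ω=-0.150
apply F[16]=-2.155 → step 17: x=0.156, v=0.310, θ=-0.028, ω=-0.127
apply F[17]=-2.076 → step 18: x=0.162, v=0.286, θ=-0.030, ω=-0.106
apply F[18]=-1.992 → step 19: x=0.167, v=0.263, θ=-0.032, ω=-0.087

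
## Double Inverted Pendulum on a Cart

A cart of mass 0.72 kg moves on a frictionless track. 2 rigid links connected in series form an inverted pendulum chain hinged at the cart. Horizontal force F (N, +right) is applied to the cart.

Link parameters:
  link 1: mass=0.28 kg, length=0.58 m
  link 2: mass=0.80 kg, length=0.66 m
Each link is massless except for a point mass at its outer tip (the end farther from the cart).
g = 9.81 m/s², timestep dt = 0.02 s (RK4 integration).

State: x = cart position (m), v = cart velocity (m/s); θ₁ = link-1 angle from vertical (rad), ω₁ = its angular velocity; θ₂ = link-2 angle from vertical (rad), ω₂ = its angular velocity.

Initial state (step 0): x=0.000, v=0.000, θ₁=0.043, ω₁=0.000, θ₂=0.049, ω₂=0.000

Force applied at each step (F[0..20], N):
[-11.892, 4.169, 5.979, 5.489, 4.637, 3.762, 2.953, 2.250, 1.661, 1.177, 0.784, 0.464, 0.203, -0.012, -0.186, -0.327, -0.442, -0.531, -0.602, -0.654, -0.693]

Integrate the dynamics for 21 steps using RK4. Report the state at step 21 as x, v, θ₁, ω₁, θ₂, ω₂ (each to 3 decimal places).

Answer: x=0.097, v=0.286, θ₁=-0.009, ω₁=-0.135, θ₂=-0.001, ω₂=-0.127

Derivation:
apply F[0]=-11.892 → step 1: x=-0.003, v=-0.342, θ₁=0.049, ω₁=0.601, θ₂=0.049, ω₂=0.004
apply F[1]=+4.169 → step 2: x=-0.009, v=-0.243, θ₁=0.060, ω₁=0.454, θ₂=0.049, ω₂=-0.002
apply F[2]=+5.979 → step 3: x=-0.013, v=-0.096, θ₁=0.066, ω₁=0.237, θ₂=0.049, ω₂=-0.019
apply F[3]=+5.489 → step 4: x=-0.013, v=0.036, θ₁=0.069, ω₁=0.053, θ₂=0.048, ω₂=-0.042
apply F[4]=+4.637 → step 5: x=-0.011, v=0.143, θ₁=0.069, ω₁=-0.087, θ₂=0.047, ω₂=-0.068
apply F[5]=+3.762 → step 6: x=-0.008, v=0.227, θ₁=0.066, ω₁=-0.188, θ₂=0.046, ω₂=-0.093
apply F[6]=+2.953 → step 7: x=-0.003, v=0.290, θ₁=0.062, ω₁=-0.255, θ₂=0.043, ω₂=-0.116
apply F[7]=+2.250 → step 8: x=0.004, v=0.335, θ₁=0.056, ω₁=-0.296, θ₂=0.041, ω₂=-0.135
apply F[8]=+1.661 → step 9: x=0.011, v=0.366, θ₁=0.050, ω₁=-0.318, θ₂=0.038, ω₂=-0.151
apply F[9]=+1.177 → step 10: x=0.018, v=0.385, θ₁=0.044, ω₁=-0.324, θ₂=0.035, ω₂=-0.163
apply F[10]=+0.784 → step 11: x=0.026, v=0.395, θ₁=0.037, ω₁=-0.321, θ₂=0.032, ω₂=-0.171
apply F[11]=+0.464 → step 12: x=0.034, v=0.398, θ₁=0.031, ω₁=-0.310, θ₂=0.028, ω₂=-0.176
apply F[12]=+0.203 → step 13: x=0.042, v=0.395, θ₁=0.025, ω₁=-0.295, θ₂=0.025, ω₂=-0.177
apply F[13]=-0.012 → step 14: x=0.050, v=0.388, θ₁=0.019, ω₁=-0.277, θ₂=0.021, ω₂=-0.177
apply F[14]=-0.186 → step 15: x=0.057, v=0.378, θ₁=0.014, ω₁=-0.256, θ₂=0.018, ω₂=-0.173
apply F[15]=-0.327 → step 16: x=0.065, v=0.366, θ₁=0.009, ω₁=-0.235, θ₂=0.014, ω₂=-0.168
apply F[16]=-0.442 → step 17: x=0.072, v=0.352, θ₁=0.005, ω₁=-0.214, θ₂=0.011, ω₂=-0.162
apply F[17]=-0.531 → step 18: x=0.079, v=0.336, θ₁=0.000, ω₁=-0.193, θ₂=0.008, ω₂=-0.154
apply F[18]=-0.602 → step 19: x=0.085, v=0.320, θ₁=-0.003, ω₁=-0.173, θ₂=0.005, ω₂=-0.145
apply F[19]=-0.654 → step 20: x=0.092, v=0.303, θ₁=-0.006, ω₁=-0.153, θ₂=0.002, ω₂=-0.136
apply F[20]=-0.693 → step 21: x=0.097, v=0.286, θ₁=-0.009, ω₁=-0.135, θ₂=-0.001, ω₂=-0.127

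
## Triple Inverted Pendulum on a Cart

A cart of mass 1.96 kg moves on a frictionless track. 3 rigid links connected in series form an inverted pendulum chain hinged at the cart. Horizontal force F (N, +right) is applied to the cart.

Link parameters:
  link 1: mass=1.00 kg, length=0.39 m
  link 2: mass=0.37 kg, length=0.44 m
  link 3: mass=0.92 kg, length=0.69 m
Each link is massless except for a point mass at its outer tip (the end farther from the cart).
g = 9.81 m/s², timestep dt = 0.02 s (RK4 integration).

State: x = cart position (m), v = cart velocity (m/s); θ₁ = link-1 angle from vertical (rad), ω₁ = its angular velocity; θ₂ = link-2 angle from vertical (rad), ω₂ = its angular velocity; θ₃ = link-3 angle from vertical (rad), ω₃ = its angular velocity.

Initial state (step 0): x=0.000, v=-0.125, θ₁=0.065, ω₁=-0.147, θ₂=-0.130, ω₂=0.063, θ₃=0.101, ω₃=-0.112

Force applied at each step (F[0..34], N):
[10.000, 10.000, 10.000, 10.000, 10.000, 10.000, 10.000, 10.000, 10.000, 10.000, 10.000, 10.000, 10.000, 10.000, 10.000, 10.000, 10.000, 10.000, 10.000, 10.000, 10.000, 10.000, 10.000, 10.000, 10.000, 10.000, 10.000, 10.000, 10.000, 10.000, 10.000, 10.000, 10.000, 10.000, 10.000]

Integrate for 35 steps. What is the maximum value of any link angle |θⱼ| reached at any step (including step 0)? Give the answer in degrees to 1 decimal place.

apply F[0]=+10.000 → step 1: x=-0.002, v=-0.036, θ₁=0.061, ω₁=-0.236, θ₂=-0.133, ω₂=-0.329, θ₃=0.101, ω₃=0.082
apply F[1]=+10.000 → step 2: x=-0.001, v=0.054, θ₁=0.056, ω₁=-0.331, θ₂=-0.143, ω₂=-0.720, θ₃=0.104, ω₃=0.277
apply F[2]=+10.000 → step 3: x=0.001, v=0.145, θ₁=0.048, ω₁=-0.438, θ₂=-0.161, ω₂=-1.115, θ₃=0.112, ω₃=0.476
apply F[3]=+10.000 → step 4: x=0.004, v=0.239, θ₁=0.038, ω₁=-0.558, θ₂=-0.188, ω₂=-1.510, θ₃=0.123, ω₃=0.676
apply F[4]=+10.000 → step 5: x=0.010, v=0.336, θ₁=0.025, ω₁=-0.697, θ₂=-0.222, ω₂=-1.897, θ₃=0.139, ω₃=0.873
apply F[5]=+10.000 → step 6: x=0.018, v=0.435, θ₁=0.010, ω₁=-0.860, θ₂=-0.263, ω₂=-2.265, θ₃=0.158, ω₃=1.059
apply F[6]=+10.000 → step 7: x=0.028, v=0.537, θ₁=-0.009, ω₁=-1.051, θ₂=-0.312, ω₂=-2.598, θ₃=0.181, ω₃=1.224
apply F[7]=+10.000 → step 8: x=0.039, v=0.641, θ₁=-0.032, ω₁=-1.275, θ₂=-0.367, ω₂=-2.887, θ₃=0.207, ω₃=1.359
apply F[8]=+10.000 → step 9: x=0.053, v=0.748, θ₁=-0.060, ω₁=-1.532, θ₂=-0.427, ω₂=-3.124, θ₃=0.235, ω₃=1.461
apply F[9]=+10.000 → step 10: x=0.069, v=0.858, θ₁=-0.094, ω₁=-1.826, θ₂=-0.492, ω₂=-3.309, θ₃=0.265, ω₃=1.528
apply F[10]=+10.000 → step 11: x=0.088, v=0.969, θ₁=-0.134, ω₁=-2.154, θ₂=-0.559, ω₂=-3.443, θ₃=0.296, ω₃=1.560
apply F[11]=+10.000 → step 12: x=0.108, v=1.082, θ₁=-0.180, ω₁=-2.518, θ₂=-0.629, ω₂=-3.528, θ₃=0.327, ω₃=1.559
apply F[12]=+10.000 → step 13: x=0.131, v=1.194, θ₁=-0.235, ω₁=-2.916, θ₂=-0.700, ω₂=-3.566, θ₃=0.358, ω₃=1.526
apply F[13]=+10.000 → step 14: x=0.156, v=1.305, θ₁=-0.297, ω₁=-3.343, θ₂=-0.771, ω₂=-3.558, θ₃=0.388, ω₃=1.461
apply F[14]=+10.000 → step 15: x=0.183, v=1.412, θ₁=-0.368, ω₁=-3.797, θ₂=-0.842, ω₂=-3.506, θ₃=0.416, ω₃=1.363
apply F[15]=+10.000 → step 16: x=0.212, v=1.510, θ₁=-0.449, ω₁=-4.269, θ₂=-0.911, ω₂=-3.414, θ₃=0.442, ω₃=1.230
apply F[16]=+10.000 → step 17: x=0.243, v=1.596, θ₁=-0.539, ω₁=-4.750, θ₂=-0.978, ω₂=-3.287, θ₃=0.465, ω₃=1.060
apply F[17]=+10.000 → step 18: x=0.276, v=1.664, θ₁=-0.639, ω₁=-5.232, θ₂=-1.043, ω₂=-3.137, θ₃=0.485, ω₃=0.848
apply F[18]=+10.000 → step 19: x=0.310, v=1.710, θ₁=-0.749, ω₁=-5.706, θ₂=-1.104, ω₂=-2.979, θ₃=0.499, ω₃=0.592
apply F[19]=+10.000 → step 20: x=0.344, v=1.728, θ₁=-0.867, ω₁=-6.166, θ₂=-1.162, ω₂=-2.833, θ₃=0.508, ω₃=0.286
apply F[20]=+10.000 → step 21: x=0.379, v=1.716, θ₁=-0.995, ω₁=-6.611, θ₂=-1.217, ω₂=-2.721, θ₃=0.510, ω₃=-0.072
apply F[21]=+10.000 → step 22: x=0.413, v=1.669, θ₁=-1.132, ω₁=-7.043, θ₂=-1.271, ω₂=-2.667, θ₃=0.505, ω₃=-0.486
apply F[22]=+10.000 → step 23: x=0.445, v=1.587, θ₁=-1.277, ω₁=-7.467, θ₂=-1.325, ω₂=-2.692, θ₃=0.490, ω₃=-0.959
apply F[23]=+10.000 → step 24: x=0.476, v=1.468, θ₁=-1.430, ω₁=-7.892, θ₂=-1.380, ω₂=-2.815, θ₃=0.466, ω₃=-1.494
apply F[24]=+10.000 → step 25: x=0.504, v=1.313, θ₁=-1.592, ω₁=-8.329, θ₂=-1.438, ω₂=-3.055, θ₃=0.430, ω₃=-2.097
apply F[25]=+10.000 → step 26: x=0.528, v=1.122, θ₁=-1.764, ω₁=-8.786, θ₂=-1.503, ω₂=-3.430, θ₃=0.381, ω₃=-2.775
apply F[26]=+10.000 → step 27: x=0.548, v=0.896, θ₁=-1.944, ω₁=-9.266, θ₂=-1.576, ω₂=-3.960, θ₃=0.318, ω₃=-3.543
apply F[27]=+10.000 → step 28: x=0.564, v=0.642, θ₁=-2.134, ω₁=-9.760, θ₂=-1.662, ω₂=-4.669, θ₃=0.239, ω₃=-4.419
apply F[28]=+10.000 → step 29: x=0.574, v=0.373, θ₁=-2.334, ω₁=-10.231, θ₂=-1.764, ω₂=-5.576, θ₃=0.141, ω₃=-5.428
apply F[29]=+10.000 → step 30: x=0.579, v=0.118, θ₁=-2.543, ω₁=-10.587, θ₂=-1.887, ω₂=-6.671, θ₃=0.021, ω₃=-6.594
apply F[30]=+10.000 → step 31: x=0.579, v=-0.078, θ₁=-2.756, ω₁=-10.678, θ₂=-2.032, ω₂=-7.850, θ₃=-0.124, ω₃=-7.916
apply F[31]=+10.000 → step 32: x=0.576, v=-0.160, θ₁=-2.967, ω₁=-10.350, θ₂=-2.199, ω₂=-8.827, θ₃=-0.296, ω₃=-9.333
apply F[32]=+10.000 → step 33: x=0.574, v=-0.105, θ₁=-3.167, ω₁=-9.584, θ₂=-2.381, ω₂=-9.156, θ₃=-0.497, ω₃=-10.698
apply F[33]=+10.000 → step 34: x=0.573, v=0.057, θ₁=-3.349, ω₁=-8.567, θ₂=-2.559, ω₂=-8.449, θ₃=-0.723, ω₃=-11.824
apply F[34]=+10.000 → step 35: x=0.576, v=0.270, θ₁=-3.510, ω₁=-7.530, θ₂=-2.711, ω₂=-6.630, θ₃=-0.968, ω₃=-12.600
Max |angle| over trajectory = 3.510 rad = 201.1°.

Answer: 201.1°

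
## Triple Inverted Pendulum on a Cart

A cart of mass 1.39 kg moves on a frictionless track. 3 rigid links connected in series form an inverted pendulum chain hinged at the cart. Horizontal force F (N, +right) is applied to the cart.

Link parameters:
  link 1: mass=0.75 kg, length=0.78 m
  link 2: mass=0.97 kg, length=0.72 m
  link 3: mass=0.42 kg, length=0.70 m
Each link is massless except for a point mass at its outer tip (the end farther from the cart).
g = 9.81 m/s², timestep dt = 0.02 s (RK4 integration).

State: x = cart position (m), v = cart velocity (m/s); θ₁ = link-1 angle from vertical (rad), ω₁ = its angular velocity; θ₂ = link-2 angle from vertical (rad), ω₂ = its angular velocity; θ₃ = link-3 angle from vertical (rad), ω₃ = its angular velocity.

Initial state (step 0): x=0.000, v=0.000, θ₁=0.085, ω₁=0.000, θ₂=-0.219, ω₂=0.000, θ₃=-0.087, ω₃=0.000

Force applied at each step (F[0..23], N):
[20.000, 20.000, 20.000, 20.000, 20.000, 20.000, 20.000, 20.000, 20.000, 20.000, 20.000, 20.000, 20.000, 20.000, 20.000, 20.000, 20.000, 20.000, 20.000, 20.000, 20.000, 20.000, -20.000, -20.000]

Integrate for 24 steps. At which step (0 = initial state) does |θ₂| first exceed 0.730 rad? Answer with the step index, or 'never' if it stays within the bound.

Answer: 21

Derivation:
apply F[0]=+20.000 → step 1: x=0.003, v=0.264, θ₁=0.083, ω₁=-0.190, θ₂=-0.221, ω₂=-0.234, θ₃=-0.087, ω₃=0.048
apply F[1]=+20.000 → step 2: x=0.011, v=0.529, θ₁=0.077, ω₁=-0.385, θ₂=-0.228, ω₂=-0.466, θ₃=-0.085, ω₃=0.097
apply F[2]=+20.000 → step 3: x=0.024, v=0.797, θ₁=0.068, ω₁=-0.589, θ₂=-0.240, ω₂=-0.693, θ₃=-0.083, ω₃=0.148
apply F[3]=+20.000 → step 4: x=0.042, v=1.069, θ₁=0.054, ω₁=-0.809, θ₂=-0.256, ω₂=-0.912, θ₃=-0.079, ω₃=0.201
apply F[4]=+20.000 → step 5: x=0.067, v=1.345, θ₁=0.035, ω₁=-1.048, θ₂=-0.276, ω₂=-1.118, θ₃=-0.075, ω₃=0.256
apply F[5]=+20.000 → step 6: x=0.096, v=1.628, θ₁=0.012, ω₁=-1.312, θ₂=-0.301, ω₂=-1.306, θ₃=-0.069, ω₃=0.312
apply F[6]=+20.000 → step 7: x=0.132, v=1.916, θ₁=-0.018, ω₁=-1.605, θ₂=-0.328, ω₂=-1.469, θ₃=-0.062, ω₃=0.364
apply F[7]=+20.000 → step 8: x=0.173, v=2.209, θ₁=-0.053, ω₁=-1.932, θ₂=-0.359, ω₂=-1.599, θ₃=-0.054, ω₃=0.410
apply F[8]=+20.000 → step 9: x=0.220, v=2.504, θ₁=-0.095, ω₁=-2.292, θ₂=-0.392, ω₂=-1.687, θ₃=-0.046, ω₃=0.442
apply F[9]=+20.000 → step 10: x=0.273, v=2.797, θ₁=-0.145, ω₁=-2.686, θ₂=-0.426, ω₂=-1.725, θ₃=-0.037, ω₃=0.453
apply F[10]=+20.000 → step 11: x=0.332, v=3.082, θ₁=-0.203, ω₁=-3.104, θ₂=-0.461, ω₂=-1.708, θ₃=-0.028, ω₃=0.432
apply F[11]=+20.000 → step 12: x=0.396, v=3.348, θ₁=-0.269, ω₁=-3.534, θ₂=-0.494, ω₂=-1.635, θ₃=-0.020, ω₃=0.369
apply F[12]=+20.000 → step 13: x=0.466, v=3.584, θ₁=-0.344, ω₁=-3.954, θ₂=-0.526, ω₂=-1.517, θ₃=-0.013, ω₃=0.255
apply F[13]=+20.000 → step 14: x=0.539, v=3.779, θ₁=-0.427, ω₁=-4.340, θ₂=-0.555, ω₂=-1.376, θ₃=-0.010, ω₃=0.087
apply F[14]=+20.000 → step 15: x=0.616, v=3.923, θ₁=-0.517, ω₁=-4.665, θ₂=-0.581, ω₂=-1.244, θ₃=-0.010, ω₃=-0.134
apply F[15]=+20.000 → step 16: x=0.696, v=4.016, θ₁=-0.613, ω₁=-4.916, θ₂=-0.605, ω₂=-1.154, θ₃=-0.016, ω₃=-0.395
apply F[16]=+20.000 → step 17: x=0.777, v=4.063, θ₁=-0.713, ω₁=-5.090, θ₂=-0.628, ω₂=-1.131, θ₃=-0.026, ω₃=-0.681
apply F[17]=+20.000 → step 18: x=0.858, v=4.072, θ₁=-0.816, ω₁=-5.198, θ₂=-0.651, ω₂=-1.186, θ₃=-0.043, ω₃=-0.978
apply F[18]=+20.000 → step 19: x=0.940, v=4.054, θ₁=-0.921, ω₁=-5.253, θ₂=-0.676, ω₂=-1.321, θ₃=-0.065, ω₃=-1.272
apply F[19]=+20.000 → step 20: x=1.020, v=4.018, θ₁=-1.026, ω₁=-5.271, θ₂=-0.704, ω₂=-1.528, θ₃=-0.094, ω₃=-1.560
apply F[20]=+20.000 → step 21: x=1.100, v=3.968, θ₁=-1.131, ω₁=-5.264, θ₂=-0.737, ω₂=-1.798, θ₃=-0.128, ω₃=-1.840
apply F[21]=+20.000 → step 22: x=1.179, v=3.908, θ₁=-1.236, ω₁=-5.237, θ₂=-0.776, ω₂=-2.119, θ₃=-0.167, ω₃=-2.114
apply F[22]=-20.000 → step 23: x=1.253, v=3.546, θ₁=-1.342, ω₁=-5.272, θ₂=-0.819, ω₂=-2.177, θ₃=-0.210, ω₃=-2.195
apply F[23]=-20.000 → step 24: x=1.321, v=3.176, θ₁=-1.448, ω₁=-5.344, θ₂=-0.863, ω₂=-2.254, θ₃=-0.255, ω₃=-2.282
|θ₂| = 0.737 > 0.730 first at step 21.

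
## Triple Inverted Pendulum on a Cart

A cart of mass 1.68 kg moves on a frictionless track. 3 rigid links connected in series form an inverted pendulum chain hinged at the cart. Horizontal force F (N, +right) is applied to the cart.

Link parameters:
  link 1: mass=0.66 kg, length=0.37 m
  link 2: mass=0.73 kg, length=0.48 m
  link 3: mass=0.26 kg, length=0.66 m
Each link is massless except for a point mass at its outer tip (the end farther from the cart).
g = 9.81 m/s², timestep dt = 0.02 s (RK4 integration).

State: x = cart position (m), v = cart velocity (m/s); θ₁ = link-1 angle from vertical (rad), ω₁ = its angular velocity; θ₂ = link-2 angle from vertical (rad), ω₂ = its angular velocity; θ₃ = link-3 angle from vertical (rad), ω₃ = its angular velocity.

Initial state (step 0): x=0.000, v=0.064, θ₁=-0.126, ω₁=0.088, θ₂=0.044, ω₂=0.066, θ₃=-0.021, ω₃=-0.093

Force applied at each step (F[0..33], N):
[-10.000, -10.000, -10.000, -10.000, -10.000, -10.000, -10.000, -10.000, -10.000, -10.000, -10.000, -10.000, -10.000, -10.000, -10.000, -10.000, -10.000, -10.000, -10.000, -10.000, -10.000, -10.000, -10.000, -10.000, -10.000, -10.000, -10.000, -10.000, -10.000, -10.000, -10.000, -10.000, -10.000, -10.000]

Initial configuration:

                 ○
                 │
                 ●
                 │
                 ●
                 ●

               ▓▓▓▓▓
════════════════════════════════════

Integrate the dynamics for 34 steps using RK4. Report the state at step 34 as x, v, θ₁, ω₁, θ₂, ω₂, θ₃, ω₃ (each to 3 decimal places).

Answer: x=-0.910, v=-0.767, θ₁=2.570, ω₁=8.157, θ₂=1.813, ω₂=7.299, θ₃=0.341, ω₃=6.534

Derivation:
apply F[0]=-10.000 → step 1: x=0.000, v=-0.031, θ₁=-0.124, ω₁=0.143, θ₂=0.047, ω₂=0.250, θ₃=-0.023, ω₃=-0.120
apply F[1]=-10.000 → step 2: x=-0.001, v=-0.126, θ₁=-0.120, ω₁=0.200, θ₂=0.054, ω₂=0.436, θ₃=-0.026, ω₃=-0.149
apply F[2]=-10.000 → step 3: x=-0.005, v=-0.223, θ₁=-0.116, ω₁=0.261, θ₂=0.065, ω₂=0.627, θ₃=-0.029, ω₃=-0.183
apply F[3]=-10.000 → step 4: x=-0.010, v=-0.321, θ₁=-0.110, ω₁=0.325, θ₂=0.079, ω₂=0.824, θ₃=-0.033, ω₃=-0.222
apply F[4]=-10.000 → step 5: x=-0.018, v=-0.420, θ₁=-0.103, ω₁=0.394, θ₂=0.098, ω₂=1.031, θ₃=-0.038, ω₃=-0.268
apply F[5]=-10.000 → step 6: x=-0.027, v=-0.521, θ₁=-0.094, ω₁=0.469, θ₂=0.120, ω₂=1.246, θ₃=-0.044, ω₃=-0.322
apply F[6]=-10.000 → step 7: x=-0.038, v=-0.625, θ₁=-0.084, ω₁=0.553, θ₂=0.148, ω₂=1.473, θ₃=-0.051, ω₃=-0.383
apply F[7]=-10.000 → step 8: x=-0.052, v=-0.731, θ₁=-0.072, ω₁=0.647, θ₂=0.179, ω₂=1.709, θ₃=-0.059, ω₃=-0.452
apply F[8]=-10.000 → step 9: x=-0.068, v=-0.840, θ₁=-0.058, ω₁=0.757, θ₂=0.216, ω₂=1.953, θ₃=-0.069, ω₃=-0.527
apply F[9]=-10.000 → step 10: x=-0.086, v=-0.951, θ₁=-0.041, ω₁=0.887, θ₂=0.258, ω₂=2.202, θ₃=-0.080, ω₃=-0.606
apply F[10]=-10.000 → step 11: x=-0.106, v=-1.066, θ₁=-0.022, ω₁=1.044, θ₂=0.304, ω₂=2.452, θ₃=-0.093, ω₃=-0.687
apply F[11]=-10.000 → step 12: x=-0.128, v=-1.184, θ₁=0.001, ω₁=1.233, θ₂=0.356, ω₂=2.696, θ₃=-0.108, ω₃=-0.765
apply F[12]=-10.000 → step 13: x=-0.153, v=-1.304, θ₁=0.027, ω₁=1.461, θ₂=0.412, ω₂=2.927, θ₃=-0.124, ω₃=-0.834
apply F[13]=-10.000 → step 14: x=-0.180, v=-1.427, θ₁=0.059, ω₁=1.736, θ₂=0.472, ω₂=3.137, θ₃=-0.141, ω₃=-0.891
apply F[14]=-10.000 → step 15: x=-0.210, v=-1.552, θ₁=0.097, ω₁=2.063, θ₂=0.537, ω₂=3.317, θ₃=-0.159, ω₃=-0.929
apply F[15]=-10.000 → step 16: x=-0.243, v=-1.679, θ₁=0.142, ω₁=2.447, θ₂=0.605, ω₂=3.459, θ₃=-0.178, ω₃=-0.944
apply F[16]=-10.000 → step 17: x=-0.277, v=-1.805, θ₁=0.196, ω₁=2.888, θ₂=0.675, ω₂=3.553, θ₃=-0.197, ω₃=-0.930
apply F[17]=-10.000 → step 18: x=-0.315, v=-1.928, θ₁=0.258, ω₁=3.386, θ₂=0.747, ω₂=3.589, θ₃=-0.215, ω₃=-0.883
apply F[18]=-10.000 → step 19: x=-0.354, v=-2.046, θ₁=0.331, ω₁=3.936, θ₂=0.818, ω₂=3.560, θ₃=-0.232, ω₃=-0.799
apply F[19]=-10.000 → step 20: x=-0.396, v=-2.153, θ₁=0.416, ω₁=4.528, θ₂=0.889, ω₂=3.459, θ₃=-0.247, ω₃=-0.674
apply F[20]=-10.000 → step 21: x=-0.440, v=-2.244, θ₁=0.513, ω₁=5.147, θ₂=0.956, ω₂=3.286, θ₃=-0.259, ω₃=-0.503
apply F[21]=-10.000 → step 22: x=-0.486, v=-2.311, θ₁=0.622, ω₁=5.773, θ₂=1.020, ω₂=3.049, θ₃=-0.267, ω₃=-0.280
apply F[22]=-10.000 → step 23: x=-0.533, v=-2.345, θ₁=0.743, ω₁=6.384, θ₂=1.078, ω₂=2.770, θ₃=-0.270, ω₃=0.000
apply F[23]=-10.000 → step 24: x=-0.580, v=-2.341, θ₁=0.877, ω₁=6.959, θ₂=1.130, ω₂=2.483, θ₃=-0.266, ω₃=0.342
apply F[24]=-10.000 → step 25: x=-0.626, v=-2.292, θ₁=1.021, ω₁=7.479, θ₂=1.177, ω₂=2.237, θ₃=-0.255, ω₃=0.746
apply F[25]=-10.000 → step 26: x=-0.671, v=-2.199, θ₁=1.176, ω₁=7.929, θ₂=1.220, ω₂=2.082, θ₃=-0.236, ω₃=1.210
apply F[26]=-10.000 → step 27: x=-0.714, v=-2.065, θ₁=1.338, ω₁=8.306, θ₂=1.262, ω₂=2.070, θ₃=-0.207, ω₃=1.725
apply F[27]=-10.000 → step 28: x=-0.753, v=-1.897, θ₁=1.507, ω₁=8.610, θ₂=1.304, ω₂=2.236, θ₃=-0.167, ω₃=2.282
apply F[28]=-10.000 → step 29: x=-0.789, v=-1.705, θ₁=1.682, ω₁=8.843, θ₂=1.352, ω₂=2.603, θ₃=-0.115, ω₃=2.872
apply F[29]=-10.000 → step 30: x=-0.821, v=-1.498, θ₁=1.861, ω₁=9.004, θ₂=1.410, ω₂=3.180, θ₃=-0.052, ω₃=3.493
apply F[30]=-10.000 → step 31: x=-0.849, v=-1.287, θ₁=2.042, ω₁=9.073, θ₂=1.481, ω₂=3.964, θ₃=0.025, ω₃=4.150
apply F[31]=-10.000 → step 32: x=-0.873, v=-1.085, θ₁=2.223, ω₁=9.005, θ₂=1.570, ω₂=4.941, θ₃=0.115, ω₃=4.860
apply F[32]=-10.000 → step 33: x=-0.893, v=-0.906, θ₁=2.400, ω₁=8.729, θ₂=1.680, ω₂=6.076, θ₃=0.220, ω₃=5.645
apply F[33]=-10.000 → step 34: x=-0.910, v=-0.767, θ₁=2.570, ω₁=8.157, θ₂=1.813, ω₂=7.299, θ₃=0.341, ω₃=6.534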